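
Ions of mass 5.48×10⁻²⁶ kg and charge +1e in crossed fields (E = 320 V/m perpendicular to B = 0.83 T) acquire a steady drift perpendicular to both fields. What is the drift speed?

In crossed fields the guiding centre drifts at v_d = |E×B|/B² = E/B, independent of charge and mass.
v_d = 320/0.83 = 390 m/s.

v_d ≈ 390 m/s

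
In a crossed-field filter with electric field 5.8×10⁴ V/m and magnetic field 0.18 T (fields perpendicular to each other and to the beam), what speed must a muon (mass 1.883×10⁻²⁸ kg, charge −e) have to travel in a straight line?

For undeflected motion the electric and magnetic forces balance: qE = qvB.
v = E/B = 5.8×10⁴/0.18 = 3.2×10⁵ m/s.

v = 3.2×10⁵ m/s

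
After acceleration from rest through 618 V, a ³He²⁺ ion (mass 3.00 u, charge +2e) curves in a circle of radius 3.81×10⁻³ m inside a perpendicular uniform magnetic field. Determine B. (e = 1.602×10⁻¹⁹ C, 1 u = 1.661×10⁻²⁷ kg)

B ≈ 1.15 T

v = √(2|q|V/m) = √(2·3.204×10⁻¹⁹·618/4.983×10⁻²⁷) ≈ 2.819×10⁵ m/s.
B = mv/(|q|r) = (4.983×10⁻²⁷)(2.819×10⁵)/((3.204×10⁻¹⁹)(3.81×10⁻³)) ≈ 1.15 T.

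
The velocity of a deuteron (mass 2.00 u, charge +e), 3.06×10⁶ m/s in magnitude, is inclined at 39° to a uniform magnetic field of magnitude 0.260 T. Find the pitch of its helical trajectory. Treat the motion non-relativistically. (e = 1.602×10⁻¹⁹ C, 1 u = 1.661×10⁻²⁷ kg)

v∥ = v cosθ = 3.06×10⁶·cos39° ≈ 2.378×10⁶ m/s.
T = 2πm/(|q|B) = 2π(3.322×10⁻²⁷)/((1.602×10⁻¹⁹)(0.260)) ≈ 5.011×10⁻⁷ s.
pitch = v∥ T = (2.378×10⁶)(5.011×10⁻⁷) ≈ 1.19 m.

p ≈ 1.19 m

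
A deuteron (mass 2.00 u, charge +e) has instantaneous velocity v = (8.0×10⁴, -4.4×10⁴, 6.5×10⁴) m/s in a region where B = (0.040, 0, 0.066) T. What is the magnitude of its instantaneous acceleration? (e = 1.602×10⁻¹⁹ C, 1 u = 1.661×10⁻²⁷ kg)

|a| ≈ 2.09×10¹¹ m/s²

v×B = (-2900, -2680, 1760) N/C.
F = q v×B = (1.602×10⁻¹⁹ C)·(-2900, -2680, 1760) = (-4.65×10⁻¹⁶, -4.29×10⁻¹⁶, 2.82×10⁻¹⁶) N.
|a| = |F|/m = 6.930×10⁻¹⁶/3.322×10⁻²⁷ ≈ 2.09×10¹¹ m/s².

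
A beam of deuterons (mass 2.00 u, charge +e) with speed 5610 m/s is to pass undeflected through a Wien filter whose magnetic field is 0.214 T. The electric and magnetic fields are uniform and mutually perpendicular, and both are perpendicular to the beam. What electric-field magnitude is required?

For straight-line motion qE = qvB, so E = vB.
E = 5610 × 0.214 = 1200 V/m.

E = 1200 V/m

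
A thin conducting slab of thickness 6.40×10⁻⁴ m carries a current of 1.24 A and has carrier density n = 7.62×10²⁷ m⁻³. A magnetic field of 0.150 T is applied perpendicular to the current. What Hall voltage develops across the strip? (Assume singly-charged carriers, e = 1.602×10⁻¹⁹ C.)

V_H = IB/(n e t).
V_H = (1.24)(0.150)/((7.62×10²⁷)(1.602×10⁻¹⁹)(6.40×10⁻⁴)) ≈ 2.38×10⁻⁷ V.

V_H ≈ 2.38×10⁻⁷ V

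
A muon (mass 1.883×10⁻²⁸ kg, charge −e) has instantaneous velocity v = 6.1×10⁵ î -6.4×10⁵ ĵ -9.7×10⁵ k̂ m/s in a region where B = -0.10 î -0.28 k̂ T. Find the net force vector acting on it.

v×B = (1.79×10⁵, 2.68×10⁵, -6.40×10⁴) N/C.
F = q v×B = (−1.602×10⁻¹⁹ C)·(1.79×10⁵, 2.68×10⁵, -6.40×10⁴) = (-2.87×10⁻¹⁴, -4.29×10⁻¹⁴, 1.03×10⁻¹⁴) N.

F ≈ (-2.87×10⁻¹⁴, -4.29×10⁻¹⁴, 1.03×10⁻¹⁴) N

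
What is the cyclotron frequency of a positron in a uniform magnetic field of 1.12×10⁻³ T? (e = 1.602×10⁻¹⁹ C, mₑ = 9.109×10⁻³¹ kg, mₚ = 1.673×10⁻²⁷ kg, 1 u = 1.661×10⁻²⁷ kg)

f ≈ 3.13×10⁷ Hz

f = |q|B/(2πm).
f = (1.602×10⁻¹⁹)(1.12×10⁻³)/(2π·9.109×10⁻³¹) ≈ 3.13×10⁷ Hz.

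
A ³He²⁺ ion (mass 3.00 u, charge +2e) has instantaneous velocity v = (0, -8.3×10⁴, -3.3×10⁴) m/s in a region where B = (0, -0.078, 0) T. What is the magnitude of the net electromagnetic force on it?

|F| ≈ 8.25×10⁻¹⁶ N

v×B = (-2570, 0, 0) N/C.
F = q v×B = (3.204×10⁻¹⁹ C)·(-2570, 0, 0) = (-8.25×10⁻¹⁶, 0, 0) N.
|F| = 8.25×10⁻¹⁶ N.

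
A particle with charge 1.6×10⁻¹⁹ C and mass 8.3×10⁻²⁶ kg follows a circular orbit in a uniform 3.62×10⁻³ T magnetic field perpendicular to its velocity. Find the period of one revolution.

The cyclotron period depends only on m, q, B: T = 2πm/(|q|B).
T = 2π(8.3×10⁻²⁶)/((1.6×10⁻¹⁹)(3.62×10⁻³)) ≈ 9.00×10⁻⁴ s.

T ≈ 9.00×10⁻⁴ s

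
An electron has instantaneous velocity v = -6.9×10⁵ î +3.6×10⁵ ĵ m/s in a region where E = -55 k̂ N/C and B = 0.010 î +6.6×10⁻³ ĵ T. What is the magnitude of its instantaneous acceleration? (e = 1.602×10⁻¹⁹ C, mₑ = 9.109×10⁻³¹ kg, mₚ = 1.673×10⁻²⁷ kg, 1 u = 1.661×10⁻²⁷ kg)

|a| ≈ 1.44×10¹⁵ m/s²

v×B = (0, 0, -8150) N/C.
E + v×B = (0, 0, -8210) N/C.
F = q(E + v×B) = (−1.602×10⁻¹⁹ C)·(0, 0, -8210) = (0, 0, 1.32×10⁻¹⁵) N.
|a| = |F|/m = 1.315×10⁻¹⁵/9.109×10⁻³¹ ≈ 1.44×10¹⁵ m/s².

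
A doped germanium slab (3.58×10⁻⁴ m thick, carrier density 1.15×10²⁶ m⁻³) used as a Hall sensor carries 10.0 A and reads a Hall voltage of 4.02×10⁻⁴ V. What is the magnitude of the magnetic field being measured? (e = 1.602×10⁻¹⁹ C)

B ≈ 0.265 T

From V_H = IB/(n e t), B = V_H n e t / I.
B = (4.02×10⁻⁴)(1.15×10²⁶)(1.602×10⁻¹⁹)(3.58×10⁻⁴)/10.0 ≈ 0.265 T.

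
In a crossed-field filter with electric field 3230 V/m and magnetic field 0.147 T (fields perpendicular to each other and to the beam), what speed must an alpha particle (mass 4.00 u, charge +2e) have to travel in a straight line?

v = 2.20×10⁴ m/s

Straight-line motion ⇒ electric and magnetic forces cancel, so E = vB.
v = E/B = 3230/0.147 = 2.20×10⁴ m/s.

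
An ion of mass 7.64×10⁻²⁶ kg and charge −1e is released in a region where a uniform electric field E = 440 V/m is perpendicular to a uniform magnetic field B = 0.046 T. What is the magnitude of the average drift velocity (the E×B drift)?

The E×B drift speed is v_d = E/B.
v_d = 440/0.046 = 9600 m/s.

v_d ≈ 9600 m/s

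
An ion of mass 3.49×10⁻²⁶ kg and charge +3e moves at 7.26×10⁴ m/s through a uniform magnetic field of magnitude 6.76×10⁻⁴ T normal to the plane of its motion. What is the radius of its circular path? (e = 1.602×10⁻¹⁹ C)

r ≈ 7.80 m

The magnetic force provides the centripetal force: |q|vB = mv²/r.
r = mv/(|q|B) = (3.49×10⁻²⁶)(7.26×10⁴)/((4.806×10⁻¹⁹)(6.76×10⁻⁴)) ≈ 7.80 m.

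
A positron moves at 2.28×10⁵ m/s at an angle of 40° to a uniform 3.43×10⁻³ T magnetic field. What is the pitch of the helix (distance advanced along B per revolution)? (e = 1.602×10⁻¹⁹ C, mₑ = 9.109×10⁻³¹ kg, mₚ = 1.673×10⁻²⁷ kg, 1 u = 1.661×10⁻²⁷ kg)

p ≈ 1.82×10⁻³ m

v∥ = v cosθ = 2.28×10⁵·cos40° ≈ 1.747×10⁵ m/s.
T = 2πm/(|q|B) = 2π(9.109×10⁻³¹)/((1.602×10⁻¹⁹)(3.43×10⁻³)) ≈ 1.042×10⁻⁸ s.
pitch = v∥ T = (1.747×10⁵)(1.042×10⁻⁸) ≈ 1.82×10⁻³ m.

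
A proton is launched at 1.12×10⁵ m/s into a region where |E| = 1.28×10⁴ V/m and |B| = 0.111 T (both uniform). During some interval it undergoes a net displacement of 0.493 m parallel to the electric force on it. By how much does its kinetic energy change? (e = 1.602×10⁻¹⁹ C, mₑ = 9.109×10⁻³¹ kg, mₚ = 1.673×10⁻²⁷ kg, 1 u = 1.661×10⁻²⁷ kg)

The magnetic force is always ⟂ v and does no work; only the electric force changes KE.
ΔKE = F_E · d = |q|E d = (1.602×10⁻¹⁹)(1.28×10⁴)(0.493) ≈ 1.01×10⁻¹⁵ J.

ΔKE ≈ 1.01×10⁻¹⁵ J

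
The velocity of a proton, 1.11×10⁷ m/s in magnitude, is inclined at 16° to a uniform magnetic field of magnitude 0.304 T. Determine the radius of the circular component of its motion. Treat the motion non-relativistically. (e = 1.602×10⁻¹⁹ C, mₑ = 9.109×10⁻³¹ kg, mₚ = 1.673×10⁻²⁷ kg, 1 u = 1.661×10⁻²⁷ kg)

r ≈ 0.105 m

v⊥ = v sinθ = 1.11×10⁷·sin16° ≈ 3.060×10⁶ m/s.
r = m v⊥/(|q|B) = (1.673×10⁻²⁷)(3.060×10⁶)/((1.602×10⁻¹⁹)(0.304)) ≈ 0.105 m.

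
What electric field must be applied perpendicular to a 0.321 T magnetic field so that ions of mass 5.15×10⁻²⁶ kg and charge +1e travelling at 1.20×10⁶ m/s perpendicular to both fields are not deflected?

E = 3.85×10⁵ V/m

For straight-line motion qE = qvB, so E = vB.
E = 1.20×10⁶ × 0.321 = 3.85×10⁵ V/m.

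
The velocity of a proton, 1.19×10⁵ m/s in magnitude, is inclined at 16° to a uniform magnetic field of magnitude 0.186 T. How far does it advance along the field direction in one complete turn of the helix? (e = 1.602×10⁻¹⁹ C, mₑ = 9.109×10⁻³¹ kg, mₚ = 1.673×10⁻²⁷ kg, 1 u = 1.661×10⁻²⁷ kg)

v∥ = v cosθ = 1.19×10⁵·cos16° ≈ 1.144×10⁵ m/s.
T = 2πm/(|q|B) = 2π(1.673×10⁻²⁷)/((1.602×10⁻¹⁹)(0.186)) ≈ 3.528×10⁻⁷ s.
pitch = v∥ T = (1.144×10⁵)(3.528×10⁻⁷) ≈ 0.0404 m.

p ≈ 0.0404 m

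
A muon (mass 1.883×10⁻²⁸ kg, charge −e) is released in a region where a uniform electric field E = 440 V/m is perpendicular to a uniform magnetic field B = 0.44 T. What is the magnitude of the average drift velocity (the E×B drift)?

The steady drift has the magnetic force balancing the electric force, so v_d = E/B.
v_d = 440/0.44 = 1000 m/s.

v_d ≈ 1000 m/s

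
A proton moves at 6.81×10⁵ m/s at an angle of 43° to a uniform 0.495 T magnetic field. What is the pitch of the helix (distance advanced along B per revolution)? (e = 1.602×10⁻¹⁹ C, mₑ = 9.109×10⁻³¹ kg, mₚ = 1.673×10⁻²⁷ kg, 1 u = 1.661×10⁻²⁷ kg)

p ≈ 0.0660 m

v∥ = v cosθ = 6.81×10⁵·cos43° ≈ 4.981×10⁵ m/s.
T = 2πm/(|q|B) = 2π(1.673×10⁻²⁷)/((1.602×10⁻¹⁹)(0.495)) ≈ 1.326×10⁻⁷ s.
pitch = v∥ T = (4.981×10⁵)(1.326×10⁻⁷) ≈ 0.0660 m.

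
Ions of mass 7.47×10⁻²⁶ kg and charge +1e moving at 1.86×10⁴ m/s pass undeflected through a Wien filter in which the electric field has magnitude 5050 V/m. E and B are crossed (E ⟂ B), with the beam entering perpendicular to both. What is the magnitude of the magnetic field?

B = 0.272 T

Balance of forces in the selector: qE = qvB ⇒ B = E/v.
B = 5050/1.86×10⁴ = 0.272 T.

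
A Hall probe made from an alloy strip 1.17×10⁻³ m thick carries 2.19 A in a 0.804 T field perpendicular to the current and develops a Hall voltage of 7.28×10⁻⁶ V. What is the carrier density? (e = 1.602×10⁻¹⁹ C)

From V_H = IB/(n e t), n = IB/(V_H e t).
n = (2.19)(0.804)/((7.28×10⁻⁶)(1.602×10⁻¹⁹)(1.17×10⁻³)) ≈ 1.29×10²⁷ m⁻³.

n ≈ 1.29×10²⁷ m⁻³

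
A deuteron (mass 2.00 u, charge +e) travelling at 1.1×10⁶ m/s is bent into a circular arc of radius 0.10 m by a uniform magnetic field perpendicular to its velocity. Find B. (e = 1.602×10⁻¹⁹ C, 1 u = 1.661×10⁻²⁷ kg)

From |q|vB = mv²/r, B = mv/(|q|r).
B = (3.322×10⁻²⁷)(1.1×10⁶)/((1.602×10⁻¹⁹)(0.10)) ≈ 0.23 T.

B ≈ 0.23 T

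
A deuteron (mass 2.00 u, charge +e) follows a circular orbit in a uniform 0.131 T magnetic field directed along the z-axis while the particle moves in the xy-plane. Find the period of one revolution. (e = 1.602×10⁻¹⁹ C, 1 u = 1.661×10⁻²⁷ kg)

T ≈ 9.95×10⁻⁷ s

The cyclotron period depends only on m, q, B: T = 2πm/(|q|B).
T = 2π(3.322×10⁻²⁷)/((1.602×10⁻¹⁹)(0.131)) ≈ 9.95×10⁻⁷ s.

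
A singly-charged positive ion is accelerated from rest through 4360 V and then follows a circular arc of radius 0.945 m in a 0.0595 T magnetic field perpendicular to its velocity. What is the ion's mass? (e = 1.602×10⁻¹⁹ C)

m ≈ 5.81×10⁻²⁶ kg

Combine |q|V = ½mv² and r = mv/(|q|B): eliminate v to get m = qB²r²/(2V).
m = (1.602×10⁻¹⁹)(0.0595)²(0.945)²/(2·4360) ≈ 5.81×10⁻²⁶ kg.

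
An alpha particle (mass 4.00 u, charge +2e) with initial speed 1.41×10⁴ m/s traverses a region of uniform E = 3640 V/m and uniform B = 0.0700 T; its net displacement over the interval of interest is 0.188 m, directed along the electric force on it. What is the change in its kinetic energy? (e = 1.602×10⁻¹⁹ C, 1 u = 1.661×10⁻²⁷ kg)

ΔKE ≈ 2.19×10⁻¹⁶ J

The magnetic force is always ⟂ v and does no work; only the electric force changes KE.
ΔKE = F_E · d = |q|E d = (3.204×10⁻¹⁹)(3640)(0.188) ≈ 2.19×10⁻¹⁶ J.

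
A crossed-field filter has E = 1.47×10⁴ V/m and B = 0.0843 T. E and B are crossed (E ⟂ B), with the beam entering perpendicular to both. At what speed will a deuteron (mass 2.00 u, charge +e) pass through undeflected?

v = 1.74×10⁵ m/s

Zero net Lorentz force requires |qE| = |q v×B|, i.e. E = vB.
v = E/B = 1.47×10⁴/0.0843 = 1.74×10⁵ m/s.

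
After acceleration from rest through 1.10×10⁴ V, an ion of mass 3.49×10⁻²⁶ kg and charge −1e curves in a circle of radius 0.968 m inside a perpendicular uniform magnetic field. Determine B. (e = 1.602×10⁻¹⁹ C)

v = √(2|q|V/m) = √(2·1.602×10⁻¹⁹·1.10×10⁴/3.49×10⁻²⁶) ≈ 3.178×10⁵ m/s.
B = mv/(|q|r) = (3.49×10⁻²⁶)(3.178×10⁵)/((1.602×10⁻¹⁹)(0.968)) ≈ 0.0715 T.

B ≈ 0.0715 T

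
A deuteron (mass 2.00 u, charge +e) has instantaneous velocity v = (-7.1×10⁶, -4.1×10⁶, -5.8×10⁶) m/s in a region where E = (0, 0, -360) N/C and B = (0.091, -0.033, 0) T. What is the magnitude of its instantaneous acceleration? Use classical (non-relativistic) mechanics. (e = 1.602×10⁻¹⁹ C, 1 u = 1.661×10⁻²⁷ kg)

|a| ≈ 3.99×10¹³ m/s²

v×B = (-1.91×10⁵, -5.28×10⁵, 6.07×10⁵) N/C.
E + v×B = (-1.91×10⁵, -5.28×10⁵, 6.07×10⁵) N/C.
F = q(E + v×B) = (1.602×10⁻¹⁹ C)·(-1.91×10⁵, -5.28×10⁵, 6.07×10⁵) = (-3.07×10⁻¹⁴, -8.46×10⁻¹⁴, 9.72×10⁻¹⁴) N.
|a| = |F|/m = 1.325×10⁻¹³/3.322×10⁻²⁷ ≈ 3.99×10¹³ m/s².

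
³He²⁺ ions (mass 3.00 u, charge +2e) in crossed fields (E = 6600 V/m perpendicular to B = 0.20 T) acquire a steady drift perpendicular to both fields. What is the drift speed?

v_d ≈ 3.3×10⁴ m/s

The steady drift has the magnetic force balancing the electric force, so v_d = E/B.
v_d = 6600/0.20 = 3.3×10⁴ m/s.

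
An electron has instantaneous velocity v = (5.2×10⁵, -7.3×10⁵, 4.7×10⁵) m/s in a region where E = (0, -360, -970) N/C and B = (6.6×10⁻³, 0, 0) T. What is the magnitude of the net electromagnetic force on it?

|F| ≈ 7.57×10⁻¹⁶ N

v×B = (0, 3100, 4820) N/C.
E + v×B = (0, 2740, 3850) N/C.
F = q(E + v×B) = (−1.602×10⁻¹⁹ C)·(0, 2740, 3850) = (0, -4.39×10⁻¹⁶, -6.16×10⁻¹⁶) N.
|F| = 7.57×10⁻¹⁶ N.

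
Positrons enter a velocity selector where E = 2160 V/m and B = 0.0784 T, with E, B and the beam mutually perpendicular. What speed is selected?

v = 2.76×10⁴ m/s

Straight-line motion ⇒ electric and magnetic forces cancel, so E = vB.
v = E/B = 2160/0.0784 = 2.76×10⁴ m/s.
The result is independent of the particle's charge and mass.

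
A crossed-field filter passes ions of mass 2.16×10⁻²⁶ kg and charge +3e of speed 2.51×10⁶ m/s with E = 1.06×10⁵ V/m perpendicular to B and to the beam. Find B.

Balance of forces in the selector: qE = qvB ⇒ B = E/v.
B = 1.06×10⁵/2.51×10⁶ = 0.0422 T.

B = 0.0422 T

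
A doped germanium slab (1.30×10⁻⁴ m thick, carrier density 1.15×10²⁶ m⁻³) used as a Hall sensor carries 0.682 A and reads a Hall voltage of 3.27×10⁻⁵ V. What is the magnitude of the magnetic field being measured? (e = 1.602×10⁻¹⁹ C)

B ≈ 0.115 T

From V_H = IB/(n e t), B = V_H n e t / I.
B = (3.27×10⁻⁵)(1.15×10²⁶)(1.602×10⁻¹⁹)(1.30×10⁻⁴)/0.682 ≈ 0.115 T.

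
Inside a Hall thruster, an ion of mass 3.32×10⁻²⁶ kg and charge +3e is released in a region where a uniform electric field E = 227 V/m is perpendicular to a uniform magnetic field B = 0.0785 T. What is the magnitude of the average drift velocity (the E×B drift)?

The E×B drift speed is v_d = E/B.
v_d = 227/0.0785 = 2890 m/s.

v_d ≈ 2890 m/s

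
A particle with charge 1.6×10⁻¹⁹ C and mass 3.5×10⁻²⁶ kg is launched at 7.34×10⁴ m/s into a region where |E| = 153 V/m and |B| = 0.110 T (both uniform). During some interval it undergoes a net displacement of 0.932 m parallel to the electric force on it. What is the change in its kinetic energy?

ΔKE ≈ 2.28×10⁻¹⁷ J

The magnetic force is always ⟂ v and does no work; only the electric force changes KE.
ΔKE = F_E · d = |q|E d = (1.6×10⁻¹⁹)(153)(0.932) ≈ 2.28×10⁻¹⁷ J.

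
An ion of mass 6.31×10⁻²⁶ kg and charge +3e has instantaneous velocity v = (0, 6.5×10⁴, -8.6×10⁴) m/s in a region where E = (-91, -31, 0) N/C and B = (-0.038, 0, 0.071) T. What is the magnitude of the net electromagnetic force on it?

v×B = (4620, 3270, 2470) N/C.
E + v×B = (4520, 3240, 2470) N/C.
F = q(E + v×B) = (4.806×10⁻¹⁹ C)·(4520, 3240, 2470) = (2.17×10⁻¹⁵, 1.56×10⁻¹⁵, 1.19×10⁻¹⁵) N.
|F| = 2.93×10⁻¹⁵ N.

|F| ≈ 2.93×10⁻¹⁵ N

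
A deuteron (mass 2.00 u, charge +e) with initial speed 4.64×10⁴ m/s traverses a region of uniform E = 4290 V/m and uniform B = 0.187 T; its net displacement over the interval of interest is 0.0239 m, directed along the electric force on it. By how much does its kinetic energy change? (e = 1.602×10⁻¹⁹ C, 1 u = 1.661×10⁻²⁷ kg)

The magnetic force is always ⟂ v and does no work; only the electric force changes KE.
ΔKE = F_E · d = |q|E d = (1.602×10⁻¹⁹)(4290)(0.0239) ≈ 1.64×10⁻¹⁷ J.

ΔKE ≈ 1.64×10⁻¹⁷ J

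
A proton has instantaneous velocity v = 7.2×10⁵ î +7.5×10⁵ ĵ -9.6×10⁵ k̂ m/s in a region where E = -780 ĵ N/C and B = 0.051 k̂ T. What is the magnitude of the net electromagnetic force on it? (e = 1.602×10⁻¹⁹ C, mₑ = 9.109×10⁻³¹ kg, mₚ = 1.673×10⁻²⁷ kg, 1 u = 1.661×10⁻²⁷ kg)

|F| ≈ 8.58×10⁻¹⁵ N

v×B = (3.82×10⁴, -3.67×10⁴, 0) N/C.
E + v×B = (3.82×10⁴, -3.75×10⁴, 0) N/C.
F = q(E + v×B) = (1.602×10⁻¹⁹ C)·(3.82×10⁴, -3.75×10⁴, 0) = (6.13×10⁻¹⁵, -6.01×10⁻¹⁵, 0) N.
|F| = 8.58×10⁻¹⁵ N.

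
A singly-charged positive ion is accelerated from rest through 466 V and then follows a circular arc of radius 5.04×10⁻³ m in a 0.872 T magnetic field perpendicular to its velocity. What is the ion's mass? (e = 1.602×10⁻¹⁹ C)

m ≈ 3.32×10⁻²⁷ kg

Combine |q|V = ½mv² and r = mv/(|q|B): eliminate v to get m = qB²r²/(2V).
m = (1.602×10⁻¹⁹)(0.872)²(5.04×10⁻³)²/(2·466) ≈ 3.32×10⁻²⁷ kg.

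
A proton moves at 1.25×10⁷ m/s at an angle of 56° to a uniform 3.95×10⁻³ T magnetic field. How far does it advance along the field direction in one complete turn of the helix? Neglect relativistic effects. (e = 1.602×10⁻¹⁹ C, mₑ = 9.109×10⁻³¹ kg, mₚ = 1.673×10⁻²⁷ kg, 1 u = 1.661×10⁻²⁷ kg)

p ≈ 116 m

v∥ = v cosθ = 1.25×10⁷·cos56° ≈ 6.990×10⁶ m/s.
T = 2πm/(|q|B) = 2π(1.673×10⁻²⁷)/((1.602×10⁻¹⁹)(3.95×10⁻³)) ≈ 1.661×10⁻⁵ s.
pitch = v∥ T = (6.990×10⁶)(1.661×10⁻⁵) ≈ 116 m.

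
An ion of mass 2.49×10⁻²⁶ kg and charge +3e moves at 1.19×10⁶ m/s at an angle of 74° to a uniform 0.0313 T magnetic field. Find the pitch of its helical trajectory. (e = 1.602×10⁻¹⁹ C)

v∥ = v cosθ = 1.19×10⁶·cos74° ≈ 3.280×10⁵ m/s.
T = 2πm/(|q|B) = 2π(2.49×10⁻²⁶)/((4.806×10⁻¹⁹)(0.0313)) ≈ 1.040×10⁻⁵ s.
pitch = v∥ T = (3.280×10⁵)(1.040×10⁻⁵) ≈ 3.41 m.

p ≈ 3.41 m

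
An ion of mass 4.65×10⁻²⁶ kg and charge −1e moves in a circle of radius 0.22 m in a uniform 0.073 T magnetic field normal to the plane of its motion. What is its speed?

v ≈ 5.5×10⁴ m/s

From |q|vB = mv²/r, v = |q|Br/m.
v = (1.602×10⁻¹⁹)(0.073)(0.22)/4.65×10⁻²⁶ ≈ 5.5×10⁴ m/s.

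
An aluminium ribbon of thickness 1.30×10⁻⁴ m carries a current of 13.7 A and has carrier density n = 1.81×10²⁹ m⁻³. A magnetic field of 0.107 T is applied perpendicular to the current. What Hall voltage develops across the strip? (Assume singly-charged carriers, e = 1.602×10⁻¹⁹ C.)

V_H ≈ 3.89×10⁻⁷ V

V_H = IB/(n e t).
V_H = (13.7)(0.107)/((1.81×10²⁹)(1.602×10⁻¹⁹)(1.30×10⁻⁴)) ≈ 3.89×10⁻⁷ V.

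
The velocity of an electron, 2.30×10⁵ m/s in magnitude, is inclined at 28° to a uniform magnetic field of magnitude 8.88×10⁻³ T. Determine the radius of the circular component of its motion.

v⊥ = v sinθ = 2.30×10⁵·sin28° ≈ 1.080×10⁵ m/s.
r = m v⊥/(|q|B) = (9.109×10⁻³¹)(1.080×10⁵)/((1.602×10⁻¹⁹)(8.88×10⁻³)) ≈ 6.91×10⁻⁵ m.

r ≈ 6.91×10⁻⁵ m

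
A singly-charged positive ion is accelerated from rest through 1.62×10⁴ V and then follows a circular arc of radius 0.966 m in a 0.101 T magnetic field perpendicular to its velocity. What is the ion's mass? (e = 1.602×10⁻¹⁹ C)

m ≈ 4.71×10⁻²⁶ kg

Combine |q|V = ½mv² and r = mv/(|q|B): eliminate v to get m = qB²r²/(2V).
m = (1.602×10⁻¹⁹)(0.101)²(0.966)²/(2·1.62×10⁴) ≈ 4.71×10⁻²⁶ kg.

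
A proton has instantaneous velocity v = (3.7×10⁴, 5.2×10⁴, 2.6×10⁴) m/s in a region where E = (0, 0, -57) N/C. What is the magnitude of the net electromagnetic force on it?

|F| ≈ 9.13×10⁻¹⁸ N

Only an electric field acts, so F = qE = (1.602×10⁻¹⁹ C)·(0, 0, -57.0) = (0, 0, -9.13×10⁻¹⁸) N.
|F| = 9.13×10⁻¹⁸ N.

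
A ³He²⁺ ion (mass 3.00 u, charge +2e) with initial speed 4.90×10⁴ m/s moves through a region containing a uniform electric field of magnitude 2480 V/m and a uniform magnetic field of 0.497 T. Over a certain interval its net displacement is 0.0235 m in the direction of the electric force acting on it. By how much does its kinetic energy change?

The magnetic force is always ⟂ v and does no work; only the electric force changes KE.
ΔKE = F_E · d = |q|E d = (3.204×10⁻¹⁹)(2480)(0.0235) ≈ 1.87×10⁻¹⁷ J.

ΔKE ≈ 1.87×10⁻¹⁷ J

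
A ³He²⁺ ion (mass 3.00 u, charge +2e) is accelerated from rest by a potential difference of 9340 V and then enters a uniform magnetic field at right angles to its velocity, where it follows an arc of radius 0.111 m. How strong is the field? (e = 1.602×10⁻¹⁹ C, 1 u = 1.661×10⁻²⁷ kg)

B ≈ 0.154 T

v = √(2|q|V/m) = √(2·3.204×10⁻¹⁹·9340/4.983×10⁻²⁷) ≈ 1.096×10⁶ m/s.
B = mv/(|q|r) = (4.983×10⁻²⁷)(1.096×10⁶)/((3.204×10⁻¹⁹)(0.111)) ≈ 0.154 T.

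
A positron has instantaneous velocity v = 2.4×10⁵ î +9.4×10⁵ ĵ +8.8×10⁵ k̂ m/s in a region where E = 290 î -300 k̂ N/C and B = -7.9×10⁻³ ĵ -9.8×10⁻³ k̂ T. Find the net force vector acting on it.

v×B = (-2260, 2350, -1900) N/C.
E + v×B = (-1970, 2350, -2200) N/C.
F = q(E + v×B) = (1.602×10⁻¹⁹ C)·(-1970, 2350, -2200) = (-3.16×10⁻¹⁶, 3.77×10⁻¹⁶, -3.52×10⁻¹⁶) N.

F ≈ (-3.16×10⁻¹⁶, 3.77×10⁻¹⁶, -3.52×10⁻¹⁶) N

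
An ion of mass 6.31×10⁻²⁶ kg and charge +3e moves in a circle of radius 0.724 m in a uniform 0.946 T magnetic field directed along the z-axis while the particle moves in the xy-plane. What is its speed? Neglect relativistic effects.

v ≈ 5.22×10⁶ m/s

From |q|vB = mv²/r, v = |q|Br/m.
v = (4.806×10⁻¹⁹)(0.946)(0.724)/6.31×10⁻²⁶ ≈ 5.22×10⁶ m/s.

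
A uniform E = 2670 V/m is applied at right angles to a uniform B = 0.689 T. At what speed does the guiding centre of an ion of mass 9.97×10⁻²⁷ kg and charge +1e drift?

The E×B drift speed is v_d = E/B.
v_d = 2670/0.689 = 3880 m/s.

v_d ≈ 3880 m/s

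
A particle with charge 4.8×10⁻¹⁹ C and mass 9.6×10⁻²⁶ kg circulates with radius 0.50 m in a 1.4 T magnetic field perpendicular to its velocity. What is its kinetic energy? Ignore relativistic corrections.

v = |q|Br/m, then KE = ½mv² = (qBr)²/(2m).
v = (4.8×10⁻¹⁹)(1.4)(0.50)/9.6×10⁻²⁶ ≈ 3.500×10⁶ m/s.
KE = ½(9.6×10⁻²⁶)(3.500×10⁶)² ≈ 5.9×10⁻¹³ J.

KE ≈ 5.9×10⁻¹³ J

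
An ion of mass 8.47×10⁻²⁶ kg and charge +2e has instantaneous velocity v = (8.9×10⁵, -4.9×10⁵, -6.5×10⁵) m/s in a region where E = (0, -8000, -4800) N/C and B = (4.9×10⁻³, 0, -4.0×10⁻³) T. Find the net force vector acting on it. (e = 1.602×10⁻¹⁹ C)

v×B = (1960, 375, 2400) N/C.
E + v×B = (1960, -7620, -2400) N/C.
F = q(E + v×B) = (3.204×10⁻¹⁹ C)·(1960, -7620, -2400) = (6.28×10⁻¹⁶, -2.44×10⁻¹⁵, -7.69×10⁻¹⁶) N.

F ≈ (6.28×10⁻¹⁶, -2.44×10⁻¹⁵, -7.69×10⁻¹⁶) N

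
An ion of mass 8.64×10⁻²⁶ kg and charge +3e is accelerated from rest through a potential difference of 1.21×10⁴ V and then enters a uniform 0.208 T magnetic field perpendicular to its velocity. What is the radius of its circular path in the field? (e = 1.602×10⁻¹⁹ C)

r ≈ 0.317 m

Acceleration: |q|V = ½mv² ⇒ v = √(2|q|V/m) = √(2·4.806×10⁻¹⁹·1.21×10⁴/8.64×10⁻²⁶) ≈ 3.669×10⁵ m/s.
In the field: r = mv/(|q|B) = (8.64×10⁻²⁶)(3.669×10⁵)/((4.806×10⁻¹⁹)(0.208)) ≈ 0.317 m.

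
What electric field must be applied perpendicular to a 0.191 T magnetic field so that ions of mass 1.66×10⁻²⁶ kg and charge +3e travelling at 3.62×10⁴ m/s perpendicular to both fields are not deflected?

For straight-line motion qE = qvB, so E = vB.
E = 3.62×10⁴ × 0.191 = 6910 V/m.

E = 6910 V/m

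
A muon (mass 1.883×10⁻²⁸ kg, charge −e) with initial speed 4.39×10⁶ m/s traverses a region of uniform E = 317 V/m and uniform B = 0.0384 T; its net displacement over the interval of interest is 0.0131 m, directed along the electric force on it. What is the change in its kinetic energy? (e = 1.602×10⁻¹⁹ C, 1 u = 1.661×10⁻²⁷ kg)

The magnetic force is always ⟂ v and does no work; only the electric force changes KE.
ΔKE = F_E · d = |q|E d = (1.602×10⁻¹⁹)(317)(0.0131) ≈ 6.65×10⁻¹⁹ J.

ΔKE ≈ 6.65×10⁻¹⁹ J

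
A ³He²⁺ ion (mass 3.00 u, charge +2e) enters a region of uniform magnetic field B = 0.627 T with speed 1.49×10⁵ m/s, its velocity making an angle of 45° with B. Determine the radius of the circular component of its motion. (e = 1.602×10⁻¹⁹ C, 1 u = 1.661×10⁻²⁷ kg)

r ≈ 2.61×10⁻³ m

v⊥ = v sinθ = 1.49×10⁵·sin45° ≈ 1.054×10⁵ m/s.
r = m v⊥/(|q|B) = (4.983×10⁻²⁷)(1.054×10⁵)/((3.204×10⁻¹⁹)(0.627)) ≈ 2.61×10⁻³ m.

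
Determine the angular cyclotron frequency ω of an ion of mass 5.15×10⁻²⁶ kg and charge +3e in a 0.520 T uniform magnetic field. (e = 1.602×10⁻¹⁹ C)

ω ≈ 4.85×10⁶ rad/s

ω = |q|B/m.
ω = (4.806×10⁻¹⁹)(0.520)/5.15×10⁻²⁶ ≈ 4.85×10⁶ rad/s.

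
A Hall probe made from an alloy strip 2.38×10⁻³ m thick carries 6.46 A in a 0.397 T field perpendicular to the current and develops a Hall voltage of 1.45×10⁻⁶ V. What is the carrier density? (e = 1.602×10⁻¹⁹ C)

From V_H = IB/(n e t), n = IB/(V_H e t).
n = (6.46)(0.397)/((1.45×10⁻⁶)(1.602×10⁻¹⁹)(2.38×10⁻³)) ≈ 4.64×10²⁷ m⁻³.

n ≈ 4.64×10²⁷ m⁻³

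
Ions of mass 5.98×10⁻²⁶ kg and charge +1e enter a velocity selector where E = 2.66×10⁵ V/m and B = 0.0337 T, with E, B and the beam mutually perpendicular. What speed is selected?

Zero net Lorentz force requires |qE| = |q v×B|, i.e. E = vB.
v = E/B = 2.66×10⁵/0.0337 = 7.89×10⁶ m/s.

v = 7.89×10⁶ m/s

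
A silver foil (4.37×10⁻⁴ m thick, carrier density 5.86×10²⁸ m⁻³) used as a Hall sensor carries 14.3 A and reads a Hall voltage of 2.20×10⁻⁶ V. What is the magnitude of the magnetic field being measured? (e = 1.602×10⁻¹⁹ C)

From V_H = IB/(n e t), B = V_H n e t / I.
B = (2.20×10⁻⁶)(5.86×10²⁸)(1.602×10⁻¹⁹)(4.37×10⁻⁴)/14.3 ≈ 0.631 T.

B ≈ 0.631 T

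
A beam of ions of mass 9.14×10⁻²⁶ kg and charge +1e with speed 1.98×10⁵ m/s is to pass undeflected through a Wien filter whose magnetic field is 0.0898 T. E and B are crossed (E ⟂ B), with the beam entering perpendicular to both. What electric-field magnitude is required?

For straight-line motion qE = qvB, so E = vB.
E = 1.98×10⁵ × 0.0898 = 1.78×10⁴ V/m.

E = 1.78×10⁴ V/m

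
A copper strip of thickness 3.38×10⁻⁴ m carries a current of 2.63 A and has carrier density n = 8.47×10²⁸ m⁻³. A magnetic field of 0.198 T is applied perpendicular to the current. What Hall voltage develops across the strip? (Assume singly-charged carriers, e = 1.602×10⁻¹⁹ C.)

V_H ≈ 1.14×10⁻⁷ V

V_H = IB/(n e t).
V_H = (2.63)(0.198)/((8.47×10²⁸)(1.602×10⁻¹⁹)(3.38×10⁻⁴)) ≈ 1.14×10⁻⁷ V.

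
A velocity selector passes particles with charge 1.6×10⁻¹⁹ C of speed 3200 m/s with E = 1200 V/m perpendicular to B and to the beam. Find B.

Balance of forces in the selector: qE = qvB ⇒ B = E/v.
B = 1200/3200 = 0.38 T.

B = 0.38 T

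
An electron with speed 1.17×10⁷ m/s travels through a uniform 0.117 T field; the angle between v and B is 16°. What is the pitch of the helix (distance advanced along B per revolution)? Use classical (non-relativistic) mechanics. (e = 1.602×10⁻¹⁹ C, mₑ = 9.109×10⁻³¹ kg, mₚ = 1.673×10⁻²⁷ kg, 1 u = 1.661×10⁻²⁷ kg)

v∥ = v cosθ = 1.17×10⁷·cos16° ≈ 1.125×10⁷ m/s.
T = 2πm/(|q|B) = 2π(9.109×10⁻³¹)/((1.602×10⁻¹⁹)(0.117)) ≈ 3.054×10⁻¹⁰ s.
pitch = v∥ T = (1.125×10⁷)(3.054×10⁻¹⁰) ≈ 3.43×10⁻³ m.

p ≈ 3.43×10⁻³ m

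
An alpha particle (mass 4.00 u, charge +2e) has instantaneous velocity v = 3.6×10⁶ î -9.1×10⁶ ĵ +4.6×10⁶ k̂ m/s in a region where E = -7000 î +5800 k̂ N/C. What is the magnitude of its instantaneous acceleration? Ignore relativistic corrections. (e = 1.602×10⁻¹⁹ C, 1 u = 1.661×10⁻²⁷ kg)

Only an electric field acts, so F = qE = (3.204×10⁻¹⁹ C)·(-7000, 0, 5800) = (-2.24×10⁻¹⁵, 0, 1.86×10⁻¹⁵) N.
|a| = |F|/m = 2.913×10⁻¹⁵/6.644×10⁻²⁷ ≈ 4.38×10¹¹ m/s².

|a| ≈ 4.38×10¹¹ m/s²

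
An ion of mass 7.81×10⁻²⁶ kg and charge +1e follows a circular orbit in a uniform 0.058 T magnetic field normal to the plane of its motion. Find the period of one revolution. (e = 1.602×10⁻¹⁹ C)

The cyclotron period depends only on m, q, B: T = 2πm/(|q|B).
T = 2π(7.81×10⁻²⁶)/((1.602×10⁻¹⁹)(0.058)) ≈ 5.3×10⁻⁵ s.

T ≈ 5.3×10⁻⁵ s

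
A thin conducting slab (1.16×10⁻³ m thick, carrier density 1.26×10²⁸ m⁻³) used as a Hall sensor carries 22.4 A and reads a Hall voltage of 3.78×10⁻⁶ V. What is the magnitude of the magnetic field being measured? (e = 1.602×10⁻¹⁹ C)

B ≈ 0.395 T

From V_H = IB/(n e t), B = V_H n e t / I.
B = (3.78×10⁻⁶)(1.26×10²⁸)(1.602×10⁻¹⁹)(1.16×10⁻³)/22.4 ≈ 0.395 T.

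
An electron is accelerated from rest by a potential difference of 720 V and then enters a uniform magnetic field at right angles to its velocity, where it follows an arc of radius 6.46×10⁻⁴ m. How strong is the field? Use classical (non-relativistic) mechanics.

B ≈ 0.140 T

v = √(2|q|V/m) = √(2·1.602×10⁻¹⁹·720/9.109×10⁻³¹) ≈ 1.591×10⁷ m/s.
B = mv/(|q|r) = (9.109×10⁻³¹)(1.591×10⁷)/((1.602×10⁻¹⁹)(6.46×10⁻⁴)) ≈ 0.140 T.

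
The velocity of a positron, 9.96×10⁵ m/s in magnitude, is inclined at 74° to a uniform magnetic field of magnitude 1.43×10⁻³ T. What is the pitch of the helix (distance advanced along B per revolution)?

v∥ = v cosθ = 9.96×10⁵·cos74° ≈ 2.745×10⁵ m/s.
T = 2πm/(|q|B) = 2π(9.109×10⁻³¹)/((1.602×10⁻¹⁹)(1.43×10⁻³)) ≈ 2.498×10⁻⁸ s.
pitch = v∥ T = (2.745×10⁵)(2.498×10⁻⁸) ≈ 6.86×10⁻³ m.

p ≈ 6.86×10⁻³ m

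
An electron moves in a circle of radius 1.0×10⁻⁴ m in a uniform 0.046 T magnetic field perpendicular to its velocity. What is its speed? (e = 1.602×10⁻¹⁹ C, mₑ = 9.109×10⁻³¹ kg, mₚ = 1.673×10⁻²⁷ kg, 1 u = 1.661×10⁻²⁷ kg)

From |q|vB = mv²/r, v = |q|Br/m.
v = (1.602×10⁻¹⁹)(0.046)(1.0×10⁻⁴)/9.109×10⁻³¹ ≈ 8.1×10⁵ m/s.

v ≈ 8.1×10⁵ m/s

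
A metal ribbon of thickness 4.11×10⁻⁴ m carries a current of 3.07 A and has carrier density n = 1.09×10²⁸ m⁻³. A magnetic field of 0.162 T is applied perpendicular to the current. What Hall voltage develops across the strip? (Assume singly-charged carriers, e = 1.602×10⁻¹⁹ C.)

V_H ≈ 6.93×10⁻⁷ V

V_H = IB/(n e t).
V_H = (3.07)(0.162)/((1.09×10²⁸)(1.602×10⁻¹⁹)(4.11×10⁻⁴)) ≈ 6.93×10⁻⁷ V.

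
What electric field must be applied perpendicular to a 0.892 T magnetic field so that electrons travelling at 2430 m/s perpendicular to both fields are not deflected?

For straight-line motion qE = qvB, so E = vB.
E = 2430 × 0.892 = 2170 V/m.

E = 2170 V/m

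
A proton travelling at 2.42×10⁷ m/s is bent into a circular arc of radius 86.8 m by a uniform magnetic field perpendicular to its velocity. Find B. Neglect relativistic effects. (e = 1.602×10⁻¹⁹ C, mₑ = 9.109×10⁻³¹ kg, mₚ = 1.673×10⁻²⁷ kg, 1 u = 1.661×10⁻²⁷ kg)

From |q|vB = mv²/r, B = mv/(|q|r).
B = (1.673×10⁻²⁷)(2.42×10⁷)/((1.602×10⁻¹⁹)(86.8)) ≈ 2.91×10⁻³ T.

B ≈ 2.91×10⁻³ T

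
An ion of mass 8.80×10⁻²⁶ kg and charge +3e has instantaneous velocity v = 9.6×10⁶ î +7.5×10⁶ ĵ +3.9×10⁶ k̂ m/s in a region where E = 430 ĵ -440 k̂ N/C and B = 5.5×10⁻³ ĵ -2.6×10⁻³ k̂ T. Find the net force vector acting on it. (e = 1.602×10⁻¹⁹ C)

v×B = (-4.10×10⁴, 2.50×10⁴, 5.28×10⁴) N/C.
E + v×B = (-4.10×10⁴, 2.54×10⁴, 5.24×10⁴) N/C.
F = q(E + v×B) = (4.806×10⁻¹⁹ C)·(-4.10×10⁴, 2.54×10⁴, 5.24×10⁴) = (-1.97×10⁻¹⁴, 1.22×10⁻¹⁴, 2.52×10⁻¹⁴) N.

F ≈ (-1.97×10⁻¹⁴, 1.22×10⁻¹⁴, 2.52×10⁻¹⁴) N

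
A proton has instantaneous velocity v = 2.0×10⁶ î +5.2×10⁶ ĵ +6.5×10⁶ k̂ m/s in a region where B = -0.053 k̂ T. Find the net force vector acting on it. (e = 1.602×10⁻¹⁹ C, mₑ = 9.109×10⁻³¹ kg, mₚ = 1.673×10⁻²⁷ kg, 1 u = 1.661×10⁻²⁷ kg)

v×B = (-2.76×10⁵, 1.06×10⁵, 0) N/C.
F = q v×B = (1.602×10⁻¹⁹ C)·(-2.76×10⁵, 1.06×10⁵, 0) = (-4.42×10⁻¹⁴, 1.70×10⁻¹⁴, 0) N.

F ≈ (-4.42×10⁻¹⁴, 1.70×10⁻¹⁴, 0) N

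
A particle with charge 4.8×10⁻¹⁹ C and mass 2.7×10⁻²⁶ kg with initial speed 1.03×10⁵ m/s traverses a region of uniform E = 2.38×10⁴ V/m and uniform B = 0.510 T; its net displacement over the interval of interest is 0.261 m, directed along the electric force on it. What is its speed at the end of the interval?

B does no work; ΔKE = |q|E d.
½mv_f² = ½mv₀² + |q|Ed = ½(2.7×10⁻²⁶)(1.03×10⁵)² + (4.8×10⁻¹⁹)(2.38×10⁴)(0.261) ≈ 1.432×10⁻¹⁶ J + 2.982×10⁻¹⁵ J ≈ 3.125×10⁻¹⁵ J.
v_f = √(2·3.125×10⁻¹⁵/2.7×10⁻²⁶) ≈ 4.81×10⁵ m/s.

v_f ≈ 4.81×10⁵ m/s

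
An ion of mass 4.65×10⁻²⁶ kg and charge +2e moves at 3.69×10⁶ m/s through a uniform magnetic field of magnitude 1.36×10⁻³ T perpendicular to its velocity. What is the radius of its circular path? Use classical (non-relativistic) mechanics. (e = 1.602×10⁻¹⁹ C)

r ≈ 394 m

The magnetic force provides the centripetal force: |q|vB = mv²/r.
r = mv/(|q|B) = (4.65×10⁻²⁶)(3.69×10⁶)/((3.204×10⁻¹⁹)(1.36×10⁻³)) ≈ 394 m.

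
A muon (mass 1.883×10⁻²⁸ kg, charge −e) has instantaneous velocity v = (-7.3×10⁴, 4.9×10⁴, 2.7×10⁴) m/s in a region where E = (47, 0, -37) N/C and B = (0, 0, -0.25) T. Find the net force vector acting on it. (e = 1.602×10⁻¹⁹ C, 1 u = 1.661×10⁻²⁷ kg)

F ≈ (1.95×10⁻¹⁵, 2.92×10⁻¹⁵, 5.93×10⁻¹⁸) N

v×B = (-1.22×10⁴, -1.82×10⁴, 0) N/C.
E + v×B = (-1.22×10⁴, -1.82×10⁴, -37.0) N/C.
F = q(E + v×B) = (−1.602×10⁻¹⁹ C)·(-1.22×10⁴, -1.82×10⁴, -37.0) = (1.95×10⁻¹⁵, 2.92×10⁻¹⁵, 5.93×10⁻¹⁸) N.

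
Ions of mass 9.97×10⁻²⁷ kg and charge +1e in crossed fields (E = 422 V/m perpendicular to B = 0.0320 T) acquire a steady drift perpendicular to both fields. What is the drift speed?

The steady drift has the magnetic force balancing the electric force, so v_d = E/B.
v_d = 422/0.0320 = 1.32×10⁴ m/s.

v_d ≈ 1.32×10⁴ m/s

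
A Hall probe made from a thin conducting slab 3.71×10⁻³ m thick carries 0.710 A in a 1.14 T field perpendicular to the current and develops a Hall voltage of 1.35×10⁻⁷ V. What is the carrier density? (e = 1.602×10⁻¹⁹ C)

n ≈ 1.01×10²⁸ m⁻³

From V_H = IB/(n e t), n = IB/(V_H e t).
n = (0.710)(1.14)/((1.35×10⁻⁷)(1.602×10⁻¹⁹)(3.71×10⁻³)) ≈ 1.01×10²⁸ m⁻³.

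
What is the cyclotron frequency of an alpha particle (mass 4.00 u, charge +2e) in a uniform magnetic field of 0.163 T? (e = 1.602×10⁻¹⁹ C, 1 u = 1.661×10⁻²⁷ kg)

f ≈ 1.25×10⁶ Hz

f = |q|B/(2πm).
f = (3.204×10⁻¹⁹)(0.163)/(2π·6.644×10⁻²⁷) ≈ 1.25×10⁶ Hz.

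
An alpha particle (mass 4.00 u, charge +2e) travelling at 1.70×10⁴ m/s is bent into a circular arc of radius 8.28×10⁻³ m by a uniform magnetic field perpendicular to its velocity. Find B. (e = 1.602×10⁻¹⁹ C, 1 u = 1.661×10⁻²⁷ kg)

From |q|vB = mv²/r, B = mv/(|q|r).
B = (6.644×10⁻²⁷)(1.70×10⁴)/((3.204×10⁻¹⁹)(8.28×10⁻³)) ≈ 0.0426 T.

B ≈ 0.0426 T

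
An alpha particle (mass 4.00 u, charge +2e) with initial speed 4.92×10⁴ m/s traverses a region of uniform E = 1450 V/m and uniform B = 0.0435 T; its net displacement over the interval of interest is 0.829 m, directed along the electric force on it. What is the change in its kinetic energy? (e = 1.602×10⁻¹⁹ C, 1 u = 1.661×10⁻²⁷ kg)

The magnetic force is always ⟂ v and does no work; only the electric force changes KE.
ΔKE = F_E · d = |q|E d = (3.204×10⁻¹⁹)(1450)(0.829) ≈ 3.85×10⁻¹⁶ J.

ΔKE ≈ 3.85×10⁻¹⁶ J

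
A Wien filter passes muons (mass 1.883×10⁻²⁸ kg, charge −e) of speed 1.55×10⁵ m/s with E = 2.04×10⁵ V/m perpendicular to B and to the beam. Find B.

Balance of forces in the selector: qE = qvB ⇒ B = E/v.
B = 2.04×10⁵/1.55×10⁵ = 1.32 T.

B = 1.32 T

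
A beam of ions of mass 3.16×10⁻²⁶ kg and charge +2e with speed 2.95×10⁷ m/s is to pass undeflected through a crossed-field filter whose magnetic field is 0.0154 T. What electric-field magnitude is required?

For straight-line motion qE = qvB, so E = vB.
E = 2.95×10⁷ × 0.0154 = 4.54×10⁵ V/m.

E = 4.54×10⁵ V/m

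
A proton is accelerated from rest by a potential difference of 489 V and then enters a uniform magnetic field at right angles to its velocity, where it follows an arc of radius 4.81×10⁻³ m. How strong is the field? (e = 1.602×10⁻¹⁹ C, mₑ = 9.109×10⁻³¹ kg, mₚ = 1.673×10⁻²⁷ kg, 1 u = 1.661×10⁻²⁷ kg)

B ≈ 0.664 T

v = √(2|q|V/m) = √(2·1.602×10⁻¹⁹·489/1.673×10⁻²⁷) ≈ 3.060×10⁵ m/s.
B = mv/(|q|r) = (1.673×10⁻²⁷)(3.060×10⁵)/((1.602×10⁻¹⁹)(4.81×10⁻³)) ≈ 0.664 T.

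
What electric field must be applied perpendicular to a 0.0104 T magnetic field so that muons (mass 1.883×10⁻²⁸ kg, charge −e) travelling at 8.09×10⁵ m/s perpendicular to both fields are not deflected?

For straight-line motion qE = qvB, so E = vB.
E = 8.09×10⁵ × 0.0104 = 8410 V/m.

E = 8410 V/m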